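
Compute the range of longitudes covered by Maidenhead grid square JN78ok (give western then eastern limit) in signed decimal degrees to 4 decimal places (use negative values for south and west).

15.1667, 15.2500

Field J=9, N=13: +9·20° lon, +13·10° lat → SW at lon 0°, lat 40°.
Square 7, 8: +7·2° lon, +8·1° lat → SW at lon 14°, lat 48°.
Subsquare o=14, k=10: +14·0.0833333° lon, +10·0.0416667° lat → SW at lon 15.1667°, lat 48.4167°.
Cell spans 0.0833333° lon × 0.0416667° lat.
west 15.1667, east 15.2500.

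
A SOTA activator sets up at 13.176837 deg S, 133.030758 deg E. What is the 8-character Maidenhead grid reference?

PH66mt37

Offset from 180°W / 90°S: lon 313.03076°, lat 76.82316°.
Field (20°×10°, letters A–R): lon ⌊313.03076/20⌋ = 15 → P; lat ⌊76.82316/10⌋ = 7 → H.
Square (2°×1°, digits 0–9): lon ⌊13.03076/2⌋ = 6; lat ⌊6.82316/1⌋ = 6.
Subsquare (5′×2.5′, letters a–x): lon ⌊1.03076/0.0833333⌋ = 12 → m; lat ⌊0.82316/0.0416667⌋ = 19 → t.
Extended square (30″×15″, digits 0–9): lon ⌊0.03076/0.00833333⌋ = 3; lat ⌊0.03150/0.00416667⌋ = 7.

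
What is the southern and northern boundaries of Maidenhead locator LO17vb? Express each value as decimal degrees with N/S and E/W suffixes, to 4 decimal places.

57.0417° N, 57.0833° N

Field L=11, O=14: +11·20° lon, +14·10° lat → SW at lon 40°, lat 50°.
Square 1, 7: +1·2° lon, +7·1° lat → SW at lon 42°, lat 57°.
Subsquare v=21, b=1: +21·0.0833333° lon, +1·0.0416667° lat → SW at lon 43.75°, lat 57.0417°.
Cell spans 0.0833333° lon × 0.0416667° lat.
south 57.0417° N, north 57.0833° N.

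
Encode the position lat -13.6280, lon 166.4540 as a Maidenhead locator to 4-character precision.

RH36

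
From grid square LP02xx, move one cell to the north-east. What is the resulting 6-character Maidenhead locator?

LP13aa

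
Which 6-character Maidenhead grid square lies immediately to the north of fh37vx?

FH38va

Latitude subsquare x = 23; +1 → 24, wraps to 0 = a, carry into square.
Latitude square 7; +1 → 8.
The longitude characters are unchanged.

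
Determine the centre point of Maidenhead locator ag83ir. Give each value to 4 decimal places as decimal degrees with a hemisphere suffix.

Field A=0, G=6: +0·20° lon, +6·10° lat → SW at lon -180°, lat -30°.
Square 8, 3: +8·2° lon, +3·1° lat → SW at lon -164°, lat -27°.
Subsquare i=8, r=17: +8·0.0833333° lon, +17·0.0416667° lat → SW at lon -163.333°, lat -26.2917°.
Cell spans 0.0833333° lon × 0.0416667° lat. Centre is SW corner plus half of each.
latitude 26.2708° S, longitude 163.2917° W.

26.2708° S, 163.2917° W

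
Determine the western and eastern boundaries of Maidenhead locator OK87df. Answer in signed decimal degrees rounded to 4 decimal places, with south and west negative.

Field O=14, K=10: +14·20° lon, +10·10° lat → SW at lon 100°, lat 10°.
Square 8, 7: +8·2° lon, +7·1° lat → SW at lon 116°, lat 17°.
Subsquare d=3, f=5: +3·0.0833333° lon, +5·0.0416667° lat → SW at lon 116.25°, lat 17.2083°.
Cell spans 0.0833333° lon × 0.0416667° lat.
west 116.2500, east 116.3333.

116.2500, 116.3333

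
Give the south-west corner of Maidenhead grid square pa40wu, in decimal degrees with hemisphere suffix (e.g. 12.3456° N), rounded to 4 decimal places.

89.1667° S, 129.8333° E

Field P=15, A=0: +15·20° lon, +0·10° lat → SW at lon 120°, lat -90°.
Square 4, 0: +4·2° lon, +0·1° lat → SW at lon 128°, lat -90°.
Subsquare w=22, u=20: +22·0.0833333° lon, +20·0.0416667° lat → SW at lon 129.833°, lat -89.1667°.
latitude 89.1667° S, longitude 129.8333° E.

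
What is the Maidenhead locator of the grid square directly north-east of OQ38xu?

Longitude subsquare x = 23; +1 → 24, wraps to 0 = a, carry into square.
Longitude square 3; +1 → 4.
Latitude subsquare u = 20; +1 → 21 = v.

OQ48av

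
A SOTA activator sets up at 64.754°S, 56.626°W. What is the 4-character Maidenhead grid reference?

Offset from 180°W / 90°S: lon 123.37°, lat 25.25°.
Field: 123.37/20 → 6 → G, 25.25/10 → 2 → C; chars GC.
Square: 3.37/2 → 1, 5.25/1 → 5; chars 15.

GC15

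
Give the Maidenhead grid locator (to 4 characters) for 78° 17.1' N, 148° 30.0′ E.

QQ48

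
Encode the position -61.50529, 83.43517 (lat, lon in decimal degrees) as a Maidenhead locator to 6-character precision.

NC18rl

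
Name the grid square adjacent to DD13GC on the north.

DD13gd

Latitude subsquare c = 2; +1 → 3 = d.
The longitude characters are unchanged.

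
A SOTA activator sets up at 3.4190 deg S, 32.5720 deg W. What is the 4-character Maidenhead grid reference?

HI36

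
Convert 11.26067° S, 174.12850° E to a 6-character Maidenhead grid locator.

RH78br

Offset from 180°W / 90°S: lon 354.1285°, lat 78.7393°.
Field: 354.1285/20 → 17 → R, 78.7393/10 → 7 → H; chars RH.
Square: 14.1285/2 → 7, 8.7393/1 → 8; chars 78.
Subsquare: 0.1285/0.0833333 → 1 → b, 0.7393/0.0416667 → 17 → r; chars br.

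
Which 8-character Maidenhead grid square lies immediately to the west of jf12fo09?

JF12eo99

Longitude extended square 0; −1 → -1, wraps to 9, carry into subsquare.
Longitude subsquare f = 5; −1 → 4 = e.
The latitude characters are unchanged.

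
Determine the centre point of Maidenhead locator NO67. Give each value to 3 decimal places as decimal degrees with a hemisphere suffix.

57.500° N, 93.000° E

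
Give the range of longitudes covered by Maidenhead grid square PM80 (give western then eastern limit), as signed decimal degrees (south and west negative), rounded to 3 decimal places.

136.000, 138.000

Field P=15, M=12: +15·20° lon, +12·10° lat → SW at lon 120°, lat 30°.
Square 8, 0: +8·2° lon, +0·1° lat → SW at lon 136°, lat 30°.
Cell spans 2° lon × 1° lat.
west 136.000, east 138.000.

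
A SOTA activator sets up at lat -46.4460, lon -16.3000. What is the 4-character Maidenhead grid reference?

Offset from 180°W / 90°S: lon 163.70°, lat 43.55°.
Field: 163.70/20 → 8 → I, 43.55/10 → 4 → E; chars IE.
Square: 3.70/2 → 1, 3.55/1 → 3; chars 13.

IE13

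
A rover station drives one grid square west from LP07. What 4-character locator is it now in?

Longitude square 0; −1 → -1, wraps to 9, carry into field.
Longitude field L = 11; −1 → 10 = K.
The latitude characters are unchanged.

KP97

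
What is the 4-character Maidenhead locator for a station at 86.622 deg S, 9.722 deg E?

JA43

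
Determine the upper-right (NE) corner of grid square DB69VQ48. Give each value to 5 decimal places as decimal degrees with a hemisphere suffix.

70.29583° S, 106.20833° W

Field D=3, B=1: +3·20° lon, +1·10° lat → SW at lon -120°, lat -80°.
Square 6, 9: +6·2° lon, +9·1° lat → SW at lon -108°, lat -71°.
Subsquare v=21, q=16: +21·0.0833333° lon, +16·0.0416667° lat → SW at lon -106.25°, lat -70.3333°.
Extended square 4, 8: +4·0.00833333° lon, +8·0.00416667° lat → SW at lon -106.217°, lat -70.3°.
Cell spans 0.00833333° lon × 0.00416667° lat. NE corner is SW corner plus one full cell.
latitude 70.29583° S, longitude 106.20833° W.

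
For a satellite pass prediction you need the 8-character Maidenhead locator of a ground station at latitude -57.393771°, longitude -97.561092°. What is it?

ED12fo25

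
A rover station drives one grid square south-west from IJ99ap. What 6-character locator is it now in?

IJ89xo

Longitude subsquare a = 0; −1 → -1, wraps to 23 = x, carry into square.
Longitude square 9; −1 → 8.
Latitude subsquare p = 15; −1 → 14 = o.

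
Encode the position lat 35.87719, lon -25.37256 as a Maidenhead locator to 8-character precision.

HM75hv50

Shift to the Maidenhead origin (180°W, 90°S): lon 154.62744, lat 125.87719.
Field: 154.62744/20 → 7 → H, 125.87719/10 → 12 → M; chars HM.
Square: 14.62744/2 → 7, 5.87719/1 → 5; chars 75.
Subsquare: 0.62744/0.0833333 → 7 → h, 0.87719/0.0416667 → 21 → v; chars hv.
Extended square: 0.04411/0.00833333 → 5, 0.00219/0.00416667 → 0; chars 50.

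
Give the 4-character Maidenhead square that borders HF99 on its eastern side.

IF09

Longitude square 9; +1 → 10, wraps to 0, carry into field.
Longitude field H = 7; +1 → 8 = I.
The latitude characters are unchanged.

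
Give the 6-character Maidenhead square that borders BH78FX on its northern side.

BH79fa

Latitude subsquare x = 23; +1 → 24, wraps to 0 = a, carry into square.
Latitude square 8; +1 → 9.
The longitude characters are unchanged.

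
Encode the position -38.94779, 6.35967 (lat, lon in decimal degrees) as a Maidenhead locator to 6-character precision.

JF31eb

Offset from 180°W / 90°S: lon 186.3597°, lat 51.0522°.
Field: lon ⌊186.3597/20⌋ = 9 → J; lat ⌊51.0522/10⌋ = 5 → F.
Square: lon ⌊6.3597/2⌋ = 3; lat ⌊1.0522/1⌋ = 1.
Subsquare: lon ⌊0.3597/0.0833333⌋ = 4 → e; lat ⌊0.0522/0.0416667⌋ = 1 → b.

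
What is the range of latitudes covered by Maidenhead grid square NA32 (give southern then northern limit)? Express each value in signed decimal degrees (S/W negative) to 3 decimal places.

Field N=13, A=0: +13·20° lon, +0·10° lat → SW at lon 80°, lat -90°.
Square 3, 2: +3·2° lon, +2·1° lat → SW at lon 86°, lat -88°.
Cell spans 2° lon × 1° lat.
south -88.000, north -87.000.

-88.000, -87.000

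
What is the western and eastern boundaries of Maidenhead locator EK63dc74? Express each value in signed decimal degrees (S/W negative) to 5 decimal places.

Field E=4, K=10: +4·20° lon, +10·10° lat → SW at lon -100°, lat 10°.
Square 6, 3: +6·2° lon, +3·1° lat → SW at lon -88°, lat 13°.
Subsquare d=3, c=2: +3·0.0833333° lon, +2·0.0416667° lat → SW at lon -87.75°, lat 13.0833°.
Extended square 7, 4: +7·0.00833333° lon, +4·0.00416667° lat → SW at lon -87.6917°, lat 13.1°.
Cell spans 0.00833333° lon × 0.00416667° lat.
west -87.69167, east -87.68333.

-87.69167, -87.68333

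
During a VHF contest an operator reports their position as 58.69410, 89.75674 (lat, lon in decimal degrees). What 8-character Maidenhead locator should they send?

NO48vq06

Offset from 180°W / 90°S: lon 269.75674°, lat 148.69410°.
Field: 269.75674/20 → 13 → N, 148.69410/10 → 14 → O; chars NO.
Square: 9.75674/2 → 4, 8.69410/1 → 8; chars 48.
Subsquare: 1.75674/0.0833333 → 21 → v, 0.69410/0.0416667 → 16 → q; chars vq.
Extended square: 0.00674/0.00833333 → 0, 0.02743/0.00416667 → 6; chars 06.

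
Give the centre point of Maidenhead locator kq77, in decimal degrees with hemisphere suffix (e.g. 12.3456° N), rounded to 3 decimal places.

Field K=10, Q=16: +10·20° lon, +16·10° lat → SW at lon 20°, lat 70°.
Square 7, 7: +7·2° lon, +7·1° lat → SW at lon 34°, lat 77°.
Cell spans 2° lon × 1° lat. Centre is SW corner plus half of each.
latitude 77.500° N, longitude 35.000° E.

77.500° N, 35.000° E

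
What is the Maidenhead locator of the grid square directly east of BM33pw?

BM33qw

Longitude subsquare p = 15; +1 → 16 = q.
The latitude characters are unchanged.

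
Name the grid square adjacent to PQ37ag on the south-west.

PQ27xf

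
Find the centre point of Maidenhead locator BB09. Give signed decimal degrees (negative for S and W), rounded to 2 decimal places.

-70.50, -159.00

Field B=1, B=1: +1·20° lon, +1·10° lat → SW at lon -160°, lat -80°.
Square 0, 9: +0·2° lon, +9·1° lat → SW at lon -160°, lat -71°.
Cell spans 2° lon × 1° lat. Centre is SW corner plus half of each.
latitude -70.50, longitude -159.00.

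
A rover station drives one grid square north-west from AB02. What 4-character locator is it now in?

RB93

Longitude square 0; −1 → -1, wraps to 9, carry into field.
Longitude field A = 0; −1 → -1, wraps to 17 = R, wrapping around the antimeridian.
Latitude square 2; +1 → 3.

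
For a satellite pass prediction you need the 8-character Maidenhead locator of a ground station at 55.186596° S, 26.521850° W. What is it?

HD64rt75

Shift to the Maidenhead origin (180°W, 90°S): lon 153.47815, lat 34.81340.
Field: 153.47815/20 → 7 → H, 34.81340/10 → 3 → D; chars HD.
Square: 13.47815/2 → 6, 4.81340/1 → 4; chars 64.
Subsquare: 1.47815/0.0833333 → 17 → r, 0.81340/0.0416667 → 19 → t; chars rt.
Extended square: 0.06148/0.00833333 → 7, 0.02174/0.00416667 → 5; chars 75.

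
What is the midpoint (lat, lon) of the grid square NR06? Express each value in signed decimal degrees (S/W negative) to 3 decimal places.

86.500, 81.000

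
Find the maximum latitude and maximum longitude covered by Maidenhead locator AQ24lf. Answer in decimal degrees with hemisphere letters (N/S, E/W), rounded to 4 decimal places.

74.2500° N, 175.0000° W

Field A=0, Q=16: +0·20° lon, +16·10° lat → SW at lon -180°, lat 70°.
Square 2, 4: +2·2° lon, +4·1° lat → SW at lon -176°, lat 74°.
Subsquare l=11, f=5: +11·0.0833333° lon, +5·0.0416667° lat → SW at lon -175.083°, lat 74.2083°.
Cell spans 0.0833333° lon × 0.0416667° lat. NE corner is SW corner plus one full cell.
latitude 74.2500° N, longitude 175.0000° W.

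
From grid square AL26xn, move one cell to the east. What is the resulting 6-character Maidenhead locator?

AL36an

Longitude subsquare x = 23; +1 → 24, wraps to 0 = a, carry into square.
Longitude square 2; +1 → 3.
The latitude characters are unchanged.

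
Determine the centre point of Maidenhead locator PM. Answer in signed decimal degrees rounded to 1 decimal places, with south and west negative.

35.0, 130.0

Field P=15, M=12: +15·20° lon, +12·10° lat → SW at lon 120°, lat 30°.
Cell spans 20° lon × 10° lat. Centre is SW corner plus half of each.
latitude 35.0, longitude 130.0.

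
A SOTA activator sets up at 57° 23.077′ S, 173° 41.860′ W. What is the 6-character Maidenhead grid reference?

Offset from 180°W / 90°S: lon 6.3023°, lat 32.6154°.
Field (20°×10°, letters A–R): lon ⌊6.3023/20⌋ = 0 → A; lat ⌊32.6154/10⌋ = 3 → D.
Square (2°×1°, digits 0–9): lon ⌊6.3023/2⌋ = 3; lat ⌊2.6154/1⌋ = 2.
Subsquare (5′×2.5′, letters a–x): lon ⌊0.3023/0.0833333⌋ = 3 → d; lat ⌊0.6154/0.0416667⌋ = 14 → o.

AD32do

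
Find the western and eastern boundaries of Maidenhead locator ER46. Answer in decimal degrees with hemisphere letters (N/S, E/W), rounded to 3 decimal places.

Field E=4, R=17: +4·20° lon, +17·10° lat → SW at lon -100°, lat 80°.
Square 4, 6: +4·2° lon, +6·1° lat → SW at lon -92°, lat 86°.
Cell spans 2° lon × 1° lat.
west 92.000° W, east 90.000° W.

92.000° W, 90.000° W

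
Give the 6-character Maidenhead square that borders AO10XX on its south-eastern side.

AO20aw

Longitude subsquare x = 23; +1 → 24, wraps to 0 = a, carry into square.
Longitude square 1; +1 → 2.
Latitude subsquare x = 23; −1 → 22 = w.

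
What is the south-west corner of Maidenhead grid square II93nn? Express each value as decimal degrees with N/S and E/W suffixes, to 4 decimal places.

6.4583° S, 0.9167° W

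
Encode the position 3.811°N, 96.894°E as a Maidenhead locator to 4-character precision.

NJ83

Add 180° to longitude and 90° to latitude: 276.89, 93.81.
Field: 276.89/20 → 13 → N, 93.81/10 → 9 → J; chars NJ.
Square: 16.89/2 → 8, 3.81/1 → 3; chars 83.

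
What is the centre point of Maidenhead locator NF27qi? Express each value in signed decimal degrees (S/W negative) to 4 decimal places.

-32.6458, 85.3750

Field N=13, F=5: +13·20° lon, +5·10° lat → SW at lon 80°, lat -40°.
Square 2, 7: +2·2° lon, +7·1° lat → SW at lon 84°, lat -33°.
Subsquare q=16, i=8: +16·0.0833333° lon, +8·0.0416667° lat → SW at lon 85.3333°, lat -32.6667°.
Cell spans 0.0833333° lon × 0.0416667° lat. Centre is SW corner plus half of each.
latitude -32.6458, longitude 85.3750.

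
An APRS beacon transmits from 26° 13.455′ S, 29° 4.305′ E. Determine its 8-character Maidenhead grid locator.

Add 180° to longitude and 90° to latitude: 209.07175, 63.77575.
Field (20°×10°, letters A–R): lon ⌊209.07175/20⌋ = 10 → K; lat ⌊63.77575/10⌋ = 6 → G.
Square (2°×1°, digits 0–9): lon ⌊9.07175/2⌋ = 4; lat ⌊3.77575/1⌋ = 3.
Subsquare (5′×2.5′, letters a–x): lon ⌊1.07175/0.0833333⌋ = 12 → m; lat ⌊0.77575/0.0416667⌋ = 18 → s.
Extended square (30″×15″, digits 0–9): lon ⌊0.07175/0.00833333⌋ = 8; lat ⌊0.02575/0.00416667⌋ = 6.

KG43ms86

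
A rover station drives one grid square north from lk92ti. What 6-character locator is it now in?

LK92tj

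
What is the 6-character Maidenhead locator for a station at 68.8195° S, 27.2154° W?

HC61je

Add 180° to longitude and 90° to latitude: 152.7846, 21.1805.
Field: 152.7846/20 → 7 → H, 21.1805/10 → 2 → C; chars HC.
Square: 12.7846/2 → 6, 1.1805/1 → 1; chars 61.
Subsquare: 0.7846/0.0833333 → 9 → j, 0.1805/0.0416667 → 4 → e; chars je.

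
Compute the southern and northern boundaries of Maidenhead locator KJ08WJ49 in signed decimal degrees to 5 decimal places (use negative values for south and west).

8.41250, 8.41667

Field K=10, J=9: +10·20° lon, +9·10° lat → SW at lon 20°, lat 0°.
Square 0, 8: +0·2° lon, +8·1° lat → SW at lon 20°, lat 8°.
Subsquare w=22, j=9: +22·0.0833333° lon, +9·0.0416667° lat → SW at lon 21.8333°, lat 8.375°.
Extended square 4, 9: +4·0.00833333° lon, +9·0.00416667° lat → SW at lon 21.8667°, lat 8.4125°.
Cell spans 0.00833333° lon × 0.00416667° lat.
south 8.41250, north 8.41667.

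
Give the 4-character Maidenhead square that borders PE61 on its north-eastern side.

PE72

Longitude square 6; +1 → 7.
Latitude square 1; +1 → 2.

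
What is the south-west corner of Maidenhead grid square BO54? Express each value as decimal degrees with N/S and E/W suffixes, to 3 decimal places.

54.000° N, 150.000° W

Field B=1, O=14: +1·20° lon, +14·10° lat → SW at lon -160°, lat 50°.
Square 5, 4: +5·2° lon, +4·1° lat → SW at lon -150°, lat 54°.
latitude 54.000° N, longitude 150.000° W.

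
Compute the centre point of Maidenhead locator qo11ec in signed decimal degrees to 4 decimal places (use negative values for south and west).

51.1042, 142.3750

Field Q=16, O=14: +16·20° lon, +14·10° lat → SW at lon 140°, lat 50°.
Square 1, 1: +1·2° lon, +1·1° lat → SW at lon 142°, lat 51°.
Subsquare e=4, c=2: +4·0.0833333° lon, +2·0.0416667° lat → SW at lon 142.333°, lat 51.0833°.
Cell spans 0.0833333° lon × 0.0416667° lat. Centre is SW corner plus half of each.
latitude 51.1042, longitude 142.3750.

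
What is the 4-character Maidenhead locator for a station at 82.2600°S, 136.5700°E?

Offset from 180°W / 90°S: lon 316.57°, lat 7.74°.
Field: 316.57/20 → 15 → P, 7.74/10 → 0 → A; chars PA.
Square: 16.57/2 → 8, 7.74/1 → 7; chars 87.

PA87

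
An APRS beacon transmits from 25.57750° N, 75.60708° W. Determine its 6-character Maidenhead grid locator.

Shift to the Maidenhead origin (180°W, 90°S): lon 104.3929, lat 115.5775.
Field: lon ⌊104.3929/20⌋ = 5 → F; lat ⌊115.5775/10⌋ = 11 → L.
Square: lon ⌊4.3929/2⌋ = 2; lat ⌊5.5775/1⌋ = 5.
Subsquare: lon ⌊0.3929/0.0833333⌋ = 4 → e; lat ⌊0.5775/0.0416667⌋ = 13 → n.

FL25en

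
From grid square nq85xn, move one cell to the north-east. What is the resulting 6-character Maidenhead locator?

NQ95ao

Longitude subsquare x = 23; +1 → 24, wraps to 0 = a, carry into square.
Longitude square 8; +1 → 9.
Latitude subsquare n = 13; +1 → 14 = o.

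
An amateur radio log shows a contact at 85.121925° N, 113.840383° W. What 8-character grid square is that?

DR35bc99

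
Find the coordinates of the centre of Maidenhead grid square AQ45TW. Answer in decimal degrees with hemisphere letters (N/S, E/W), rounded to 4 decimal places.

75.9375° N, 170.3750° W

Field A=0, Q=16: +0·20° lon, +16·10° lat → SW at lon -180°, lat 70°.
Square 4, 5: +4·2° lon, +5·1° lat → SW at lon -172°, lat 75°.
Subsquare t=19, w=22: +19·0.0833333° lon, +22·0.0416667° lat → SW at lon -170.417°, lat 75.9167°.
Cell spans 0.0833333° lon × 0.0416667° lat. Centre is SW corner plus half of each.
latitude 75.9375° N, longitude 170.3750° W.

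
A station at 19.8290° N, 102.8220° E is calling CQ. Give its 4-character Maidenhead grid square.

OK19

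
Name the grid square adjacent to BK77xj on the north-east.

Longitude subsquare x = 23; +1 → 24, wraps to 0 = a, carry into square.
Longitude square 7; +1 → 8.
Latitude subsquare j = 9; +1 → 10 = k.

BK87ak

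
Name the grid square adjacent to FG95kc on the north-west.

Longitude subsquare k = 10; −1 → 9 = j.
Latitude subsquare c = 2; +1 → 3 = d.

FG95jd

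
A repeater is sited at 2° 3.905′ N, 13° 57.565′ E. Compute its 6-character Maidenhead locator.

JJ62xb

Shift to the Maidenhead origin (180°W, 90°S): lon 193.9594, lat 92.0651.
Field: lon ⌊193.9594/20⌋ = 9 → J; lat ⌊92.0651/10⌋ = 9 → J.
Square: lon ⌊13.9594/2⌋ = 6; lat ⌊2.0651/1⌋ = 2.
Subsquare: lon ⌊1.9594/0.0833333⌋ = 23 → x; lat ⌊0.0651/0.0416667⌋ = 1 → b.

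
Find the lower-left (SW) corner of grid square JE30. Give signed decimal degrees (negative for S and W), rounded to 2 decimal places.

-50.00, 6.00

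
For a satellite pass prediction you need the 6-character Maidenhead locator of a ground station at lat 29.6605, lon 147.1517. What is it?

Shift to the Maidenhead origin (180°W, 90°S): lon 327.1517, lat 119.6605.
Field: 327.1517/20 → 16 → Q, 119.6605/10 → 11 → L; chars QL.
Square: 7.1517/2 → 3, 9.6605/1 → 9; chars 39.
Subsquare: 1.1517/0.0833333 → 13 → n, 0.6605/0.0416667 → 15 → p; chars np.

QL39np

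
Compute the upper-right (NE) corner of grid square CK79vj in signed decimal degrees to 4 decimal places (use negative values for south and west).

19.4167, -124.1667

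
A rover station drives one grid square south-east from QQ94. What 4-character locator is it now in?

RQ03

Longitude square 9; +1 → 10, wraps to 0, carry into field.
Longitude field Q = 16; +1 → 17 = R.
Latitude square 4; −1 → 3.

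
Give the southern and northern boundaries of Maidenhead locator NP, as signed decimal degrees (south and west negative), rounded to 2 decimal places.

60.00, 70.00

Field N=13, P=15: +13·20° lon, +15·10° lat → SW at lon 80°, lat 60°.
Cell spans 20° lon × 10° lat.
south 60.00, north 70.00.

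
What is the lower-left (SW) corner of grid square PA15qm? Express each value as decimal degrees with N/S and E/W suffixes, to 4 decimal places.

84.5000° S, 123.3333° E

Field P=15, A=0: +15·20° lon, +0·10° lat → SW at lon 120°, lat -90°.
Square 1, 5: +1·2° lon, +5·1° lat → SW at lon 122°, lat -85°.
Subsquare q=16, m=12: +16·0.0833333° lon, +12·0.0416667° lat → SW at lon 123.333°, lat -84.5°.
latitude 84.5000° S, longitude 123.3333° E.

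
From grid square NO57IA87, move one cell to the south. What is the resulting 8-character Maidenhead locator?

NO57ia86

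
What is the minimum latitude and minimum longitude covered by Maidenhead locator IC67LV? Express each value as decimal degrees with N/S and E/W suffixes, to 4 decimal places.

Field I=8, C=2: +8·20° lon, +2·10° lat → SW at lon -20°, lat -70°.
Square 6, 7: +6·2° lon, +7·1° lat → SW at lon -8°, lat -63°.
Subsquare l=11, v=21: +11·0.0833333° lon, +21·0.0416667° lat → SW at lon -7.08333°, lat -62.125°.
latitude 62.1250° S, longitude 7.0833° W.

62.1250° S, 7.0833° W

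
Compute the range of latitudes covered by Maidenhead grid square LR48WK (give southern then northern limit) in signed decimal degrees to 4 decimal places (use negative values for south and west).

88.4167, 88.4583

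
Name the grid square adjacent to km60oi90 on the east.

Longitude extended square 9; +1 → 10, wraps to 0, carry into subsquare.
Longitude subsquare o = 14; +1 → 15 = p.
The latitude characters are unchanged.

KM60pi00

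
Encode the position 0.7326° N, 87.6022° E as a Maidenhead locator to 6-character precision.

Add 180° to longitude and 90° to latitude: 267.6022, 90.7326.
Field: lon ⌊267.6022/20⌋ = 13 → N; lat ⌊90.7326/10⌋ = 9 → J.
Square: lon ⌊7.6022/2⌋ = 3; lat ⌊0.7326/1⌋ = 0.
Subsquare: lon ⌊1.6022/0.0833333⌋ = 19 → t; lat ⌊0.7326/0.0416667⌋ = 17 → r.

NJ30tr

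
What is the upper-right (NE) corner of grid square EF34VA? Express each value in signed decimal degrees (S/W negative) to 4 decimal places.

-35.9583, -92.1667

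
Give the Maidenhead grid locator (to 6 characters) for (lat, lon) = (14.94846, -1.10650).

Shift to the Maidenhead origin (180°W, 90°S): lon 178.8935, lat 104.9485.
Field: lon ⌊178.8935/20⌋ = 8 → I; lat ⌊104.9485/10⌋ = 10 → K.
Square: lon ⌊18.8935/2⌋ = 9; lat ⌊4.9485/1⌋ = 4.
Subsquare: lon ⌊0.8935/0.0833333⌋ = 10 → k; lat ⌊0.9485/0.0416667⌋ = 22 → w.

IK94kw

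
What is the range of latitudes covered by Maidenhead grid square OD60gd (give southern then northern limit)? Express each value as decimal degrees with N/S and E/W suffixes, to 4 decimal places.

59.8750° S, 59.8333° S

Field O=14, D=3: +14·20° lon, +3·10° lat → SW at lon 100°, lat -60°.
Square 6, 0: +6·2° lon, +0·1° lat → SW at lon 112°, lat -60°.
Subsquare g=6, d=3: +6·0.0833333° lon, +3·0.0416667° lat → SW at lon 112.5°, lat -59.875°.
Cell spans 0.0833333° lon × 0.0416667° lat.
south 59.8750° S, north 59.8333° S.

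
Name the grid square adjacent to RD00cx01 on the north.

Latitude extended square 1; +1 → 2.
The longitude characters are unchanged.

RD00cx02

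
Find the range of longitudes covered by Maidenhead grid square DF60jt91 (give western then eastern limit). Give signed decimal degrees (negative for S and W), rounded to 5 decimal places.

Field D=3, F=5: +3·20° lon, +5·10° lat → SW at lon -120°, lat -40°.
Square 6, 0: +6·2° lon, +0·1° lat → SW at lon -108°, lat -40°.
Subsquare j=9, t=19: +9·0.0833333° lon, +19·0.0416667° lat → SW at lon -107.25°, lat -39.2083°.
Extended square 9, 1: +9·0.00833333° lon, +1·0.00416667° lat → SW at lon -107.175°, lat -39.2042°.
Cell spans 0.00833333° lon × 0.00416667° lat.
west -107.17500, east -107.16667.

-107.17500, -107.16667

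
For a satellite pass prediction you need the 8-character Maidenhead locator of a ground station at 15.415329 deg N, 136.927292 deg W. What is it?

CK15mj89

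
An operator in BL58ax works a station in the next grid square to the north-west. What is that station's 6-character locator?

BL49xa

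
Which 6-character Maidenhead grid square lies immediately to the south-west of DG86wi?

Longitude subsquare w = 22; −1 → 21 = v.
Latitude subsquare i = 8; −1 → 7 = h.

DG86vh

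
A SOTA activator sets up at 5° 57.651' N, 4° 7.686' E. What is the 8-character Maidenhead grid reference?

JJ25bx50

Shift to the Maidenhead origin (180°W, 90°S): lon 184.12810, lat 95.96085.
Field: lon ⌊184.12810/20⌋ = 9 → J; lat ⌊95.96085/10⌋ = 9 → J.
Square: lon ⌊4.12810/2⌋ = 2; lat ⌊5.96085/1⌋ = 5.
Subsquare: lon ⌊0.12810/0.0833333⌋ = 1 → b; lat ⌊0.96085/0.0416667⌋ = 23 → x.
Extended square: lon ⌊0.04477/0.00833333⌋ = 5; lat ⌊0.00252/0.00416667⌋ = 0.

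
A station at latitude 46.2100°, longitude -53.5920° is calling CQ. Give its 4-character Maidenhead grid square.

GN36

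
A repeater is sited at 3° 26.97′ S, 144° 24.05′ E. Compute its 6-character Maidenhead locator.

Offset from 180°W / 90°S: lon 324.4008°, lat 86.5505°.
Field: lon ⌊324.4008/20⌋ = 16 → Q; lat ⌊86.5505/10⌋ = 8 → I.
Square: lon ⌊4.4008/2⌋ = 2; lat ⌊6.5505/1⌋ = 6.
Subsquare: lon ⌊0.4008/0.0833333⌋ = 4 → e; lat ⌊0.5505/0.0416667⌋ = 13 → n.

QI26en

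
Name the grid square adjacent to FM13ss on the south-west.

FM13rr

Longitude subsquare s = 18; −1 → 17 = r.
Latitude subsquare s = 18; −1 → 17 = r.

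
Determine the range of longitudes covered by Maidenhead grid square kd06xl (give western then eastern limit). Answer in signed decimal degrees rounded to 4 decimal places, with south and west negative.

21.9167, 22.0000

Field K=10, D=3: +10·20° lon, +3·10° lat → SW at lon 20°, lat -60°.
Square 0, 6: +0·2° lon, +6·1° lat → SW at lon 20°, lat -54°.
Subsquare x=23, l=11: +23·0.0833333° lon, +11·0.0416667° lat → SW at lon 21.9167°, lat -53.5417°.
Cell spans 0.0833333° lon × 0.0416667° lat.
west 21.9167, east 22.0000.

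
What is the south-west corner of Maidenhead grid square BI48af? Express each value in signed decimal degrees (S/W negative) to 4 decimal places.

-1.7917, -152.0000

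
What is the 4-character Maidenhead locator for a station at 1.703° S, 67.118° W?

FI68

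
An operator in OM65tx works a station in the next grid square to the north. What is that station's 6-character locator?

OM66ta

Latitude subsquare x = 23; +1 → 24, wraps to 0 = a, carry into square.
Latitude square 5; +1 → 6.
The longitude characters are unchanged.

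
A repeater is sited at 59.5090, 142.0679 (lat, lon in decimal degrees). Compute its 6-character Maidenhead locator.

Offset from 180°W / 90°S: lon 322.0679°, lat 149.5090°.
Field: 322.0679/20 → 16 → Q, 149.5090/10 → 14 → O; chars QO.
Square: 2.0679/2 → 1, 9.5090/1 → 9; chars 19.
Subsquare: 0.0679/0.0833333 → 0 → a, 0.5090/0.0416667 → 12 → m; chars am.

QO19am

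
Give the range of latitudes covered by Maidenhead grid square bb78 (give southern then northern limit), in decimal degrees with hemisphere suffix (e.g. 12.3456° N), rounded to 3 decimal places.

Field B=1, B=1: +1·20° lon, +1·10° lat → SW at lon -160°, lat -80°.
Square 7, 8: +7·2° lon, +8·1° lat → SW at lon -146°, lat -72°.
Cell spans 2° lon × 1° lat.
south 72.000° S, north 71.000° S.

72.000° S, 71.000° S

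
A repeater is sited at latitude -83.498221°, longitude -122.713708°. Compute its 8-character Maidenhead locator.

Add 180° to longitude and 90° to latitude: 57.28629, 6.50178.
Field (20°×10°, letters A–R): lon ⌊57.28629/20⌋ = 2 → C; lat ⌊6.50178/10⌋ = 0 → A.
Square (2°×1°, digits 0–9): lon ⌊17.28629/2⌋ = 8; lat ⌊6.50178/1⌋ = 6.
Subsquare (5′×2.5′, letters a–x): lon ⌊1.28629/0.0833333⌋ = 15 → p; lat ⌊0.50178/0.0416667⌋ = 12 → m.
Extended square (30″×15″, digits 0–9): lon ⌊0.03629/0.00833333⌋ = 4; lat ⌊0.00178/0.00416667⌋ = 0.

CA86pm40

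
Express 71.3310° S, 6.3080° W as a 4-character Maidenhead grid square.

IB68

Shift to the Maidenhead origin (180°W, 90°S): lon 173.69, lat 18.67.
Field: 173.69/20 → 8 → I, 18.67/10 → 1 → B; chars IB.
Square: 13.69/2 → 6, 8.67/1 → 8; chars 68.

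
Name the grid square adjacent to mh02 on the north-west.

Longitude square 0; −1 → -1, wraps to 9, carry into field.
Longitude field M = 12; −1 → 11 = L.
Latitude square 2; +1 → 3.

LH93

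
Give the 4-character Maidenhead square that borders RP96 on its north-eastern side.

AP07

Longitude square 9; +1 → 10, wraps to 0, carry into field.
Longitude field R = 17; +1 → 18, wraps to 0 = A, wrapping around the antimeridian.
Latitude square 6; +1 → 7.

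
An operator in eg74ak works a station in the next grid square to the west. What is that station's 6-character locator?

EG64xk

Longitude subsquare a = 0; −1 → -1, wraps to 23 = x, carry into square.
Longitude square 7; −1 → 6.
The latitude characters are unchanged.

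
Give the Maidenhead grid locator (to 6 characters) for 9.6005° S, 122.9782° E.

PI10lj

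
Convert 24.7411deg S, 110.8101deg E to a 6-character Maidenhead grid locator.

OG55jg

Offset from 180°W / 90°S: lon 290.8101°, lat 65.2589°.
Field (20°×10°, letters A–R): 290.8101/20 → 14 → O, 65.2589/10 → 6 → G; chars OG.
Square (2°×1°, digits 0–9): 10.8101/2 → 5, 5.2589/1 → 5; chars 55.
Subsquare (5′×2.5′, letters a–x): 0.8101/0.0833333 → 9 → j, 0.2589/0.0416667 → 6 → g; chars jg.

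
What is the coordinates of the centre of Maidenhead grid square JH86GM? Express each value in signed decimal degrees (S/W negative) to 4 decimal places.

Field J=9, H=7: +9·20° lon, +7·10° lat → SW at lon 0°, lat -20°.
Square 8, 6: +8·2° lon, +6·1° lat → SW at lon 16°, lat -14°.
Subsquare g=6, m=12: +6·0.0833333° lon, +12·0.0416667° lat → SW at lon 16.5°, lat -13.5°.
Cell spans 0.0833333° lon × 0.0416667° lat. Centre is SW corner plus half of each.
latitude -13.4792, longitude 16.5417.

-13.4792, 16.5417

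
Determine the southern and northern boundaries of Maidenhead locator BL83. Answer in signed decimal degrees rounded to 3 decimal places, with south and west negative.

Field B=1, L=11: +1·20° lon, +11·10° lat → SW at lon -160°, lat 20°.
Square 8, 3: +8·2° lon, +3·1° lat → SW at lon -144°, lat 23°.
Cell spans 2° lon × 1° lat.
south 23.000, north 24.000.

23.000, 24.000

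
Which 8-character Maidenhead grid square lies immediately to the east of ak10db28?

Longitude extended square 2; +1 → 3.
The latitude characters are unchanged.

AK10db38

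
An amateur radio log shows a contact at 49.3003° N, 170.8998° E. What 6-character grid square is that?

Offset from 180°W / 90°S: lon 350.8998°, lat 139.3003°.
Field: lon ⌊350.8998/20⌋ = 17 → R; lat ⌊139.3003/10⌋ = 13 → N.
Square: lon ⌊10.8998/2⌋ = 5; lat ⌊9.3003/1⌋ = 9.
Subsquare: lon ⌊0.8998/0.0833333⌋ = 10 → k; lat ⌊0.3003/0.0416667⌋ = 7 → h.

RN59kh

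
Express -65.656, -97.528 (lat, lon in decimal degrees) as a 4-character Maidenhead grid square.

Add 180° to longitude and 90° to latitude: 82.47, 24.34.
Field: lon ⌊82.47/20⌋ = 4 → E; lat ⌊24.34/10⌋ = 2 → C.
Square: lon ⌊2.47/2⌋ = 1; lat ⌊4.34/1⌋ = 4.

EC14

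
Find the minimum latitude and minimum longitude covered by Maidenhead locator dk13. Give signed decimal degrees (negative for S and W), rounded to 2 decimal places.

13.00, -118.00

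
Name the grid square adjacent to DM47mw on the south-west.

DM47lv

Longitude subsquare m = 12; −1 → 11 = l.
Latitude subsquare w = 22; −1 → 21 = v.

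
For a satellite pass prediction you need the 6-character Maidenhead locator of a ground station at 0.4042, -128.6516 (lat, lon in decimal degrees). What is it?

Shift to the Maidenhead origin (180°W, 90°S): lon 51.3484, lat 90.4042.
Field (20°×10°, letters A–R): 51.3484/20 → 2 → C, 90.4042/10 → 9 → J; chars CJ.
Square (2°×1°, digits 0–9): 11.3484/2 → 5, 0.4042/1 → 0; chars 50.
Subsquare (5′×2.5′, letters a–x): 1.3484/0.0833333 → 16 → q, 0.4042/0.0416667 → 9 → j; chars qj.

CJ50qj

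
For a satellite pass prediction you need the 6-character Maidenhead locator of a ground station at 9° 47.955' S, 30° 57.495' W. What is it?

HI40me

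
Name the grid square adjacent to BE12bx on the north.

BE13ba

Latitude subsquare x = 23; +1 → 24, wraps to 0 = a, carry into square.
Latitude square 2; +1 → 3.
The longitude characters are unchanged.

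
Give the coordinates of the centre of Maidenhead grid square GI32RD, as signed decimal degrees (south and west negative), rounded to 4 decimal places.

Field G=6, I=8: +6·20° lon, +8·10° lat → SW at lon -60°, lat -10°.
Square 3, 2: +3·2° lon, +2·1° lat → SW at lon -54°, lat -8°.
Subsquare r=17, d=3: +17·0.0833333° lon, +3·0.0416667° lat → SW at lon -52.5833°, lat -7.875°.
Cell spans 0.0833333° lon × 0.0416667° lat. Centre is SW corner plus half of each.
latitude -7.8542, longitude -52.5417.

-7.8542, -52.5417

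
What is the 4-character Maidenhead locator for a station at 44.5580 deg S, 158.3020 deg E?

QE95

Shift to the Maidenhead origin (180°W, 90°S): lon 338.30, lat 45.44.
Field: 338.30/20 → 16 → Q, 45.44/10 → 4 → E; chars QE.
Square: 18.30/2 → 9, 5.44/1 → 5; chars 95.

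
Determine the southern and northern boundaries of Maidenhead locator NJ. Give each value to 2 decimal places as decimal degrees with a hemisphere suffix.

0.00° N, 10.00° N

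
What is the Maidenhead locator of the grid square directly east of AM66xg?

Longitude subsquare x = 23; +1 → 24, wraps to 0 = a, carry into square.
Longitude square 6; +1 → 7.
The latitude characters are unchanged.

AM76ag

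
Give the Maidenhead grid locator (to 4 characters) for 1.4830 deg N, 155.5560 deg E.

Shift to the Maidenhead origin (180°W, 90°S): lon 335.56, lat 91.48.
Field: lon ⌊335.56/20⌋ = 16 → Q; lat ⌊91.48/10⌋ = 9 → J.
Square: lon ⌊15.56/2⌋ = 7; lat ⌊1.48/1⌋ = 1.

QJ71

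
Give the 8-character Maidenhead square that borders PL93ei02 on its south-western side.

Longitude extended square 0; −1 → -1, wraps to 9, carry into subsquare.
Longitude subsquare e = 4; −1 → 3 = d.
Latitude extended square 2; −1 → 1.

PL93di91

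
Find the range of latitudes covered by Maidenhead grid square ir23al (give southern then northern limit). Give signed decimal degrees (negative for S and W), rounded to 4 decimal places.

Field I=8, R=17: +8·20° lon, +17·10° lat → SW at lon -20°, lat 80°.
Square 2, 3: +2·2° lon, +3·1° lat → SW at lon -16°, lat 83°.
Subsquare a=0, l=11: +0·0.0833333° lon, +11·0.0416667° lat → SW at lon -16°, lat 83.4583°.
Cell spans 0.0833333° lon × 0.0416667° lat.
south 83.4583, north 83.5000.

83.4583, 83.5000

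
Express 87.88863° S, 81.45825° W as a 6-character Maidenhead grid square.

EA92gc

Add 180° to longitude and 90° to latitude: 98.5417, 2.1114.
Field: 98.5417/20 → 4 → E, 2.1114/10 → 0 → A; chars EA.
Square: 18.5417/2 → 9, 2.1114/1 → 2; chars 92.
Subsquare: 0.5417/0.0833333 → 6 → g, 0.1114/0.0416667 → 2 → c; chars gc.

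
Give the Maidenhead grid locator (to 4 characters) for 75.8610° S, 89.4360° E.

Shift to the Maidenhead origin (180°W, 90°S): lon 269.44, lat 14.14.
Field (20°×10°, letters A–R): lon ⌊269.44/20⌋ = 13 → N; lat ⌊14.14/10⌋ = 1 → B.
Square (2°×1°, digits 0–9): lon ⌊9.44/2⌋ = 4; lat ⌊4.14/1⌋ = 4.

NB44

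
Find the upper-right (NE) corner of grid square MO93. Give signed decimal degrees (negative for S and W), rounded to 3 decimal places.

Field M=12, O=14: +12·20° lon, +14·10° lat → SW at lon 60°, lat 50°.
Square 9, 3: +9·2° lon, +3·1° lat → SW at lon 78°, lat 53°.
Cell spans 2° lon × 1° lat. NE corner is SW corner plus one full cell.
latitude 54.000, longitude 80.000.

54.000, 80.000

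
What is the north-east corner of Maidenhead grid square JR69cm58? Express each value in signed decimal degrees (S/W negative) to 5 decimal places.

89.53750, 12.21667

Field J=9, R=17: +9·20° lon, +17·10° lat → SW at lon 0°, lat 80°.
Square 6, 9: +6·2° lon, +9·1° lat → SW at lon 12°, lat 89°.
Subsquare c=2, m=12: +2·0.0833333° lon, +12·0.0416667° lat → SW at lon 12.1667°, lat 89.5°.
Extended square 5, 8: +5·0.00833333° lon, +8·0.00416667° lat → SW at lon 12.2083°, lat 89.5333°.
Cell spans 0.00833333° lon × 0.00416667° lat. NE corner is SW corner plus one full cell.
latitude 89.53750, longitude 12.21667.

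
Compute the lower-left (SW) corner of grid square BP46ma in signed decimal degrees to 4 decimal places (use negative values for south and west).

66.0000, -151.0000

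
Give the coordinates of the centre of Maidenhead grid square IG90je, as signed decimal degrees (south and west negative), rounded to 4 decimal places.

Field I=8, G=6: +8·20° lon, +6·10° lat → SW at lon -20°, lat -30°.
Square 9, 0: +9·2° lon, +0·1° lat → SW at lon -2°, lat -30°.
Subsquare j=9, e=4: +9·0.0833333° lon, +4·0.0416667° lat → SW at lon -1.25°, lat -29.8333°.
Cell spans 0.0833333° lon × 0.0416667° lat. Centre is SW corner plus half of each.
latitude -29.8125, longitude -1.2083.

-29.8125, -1.2083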